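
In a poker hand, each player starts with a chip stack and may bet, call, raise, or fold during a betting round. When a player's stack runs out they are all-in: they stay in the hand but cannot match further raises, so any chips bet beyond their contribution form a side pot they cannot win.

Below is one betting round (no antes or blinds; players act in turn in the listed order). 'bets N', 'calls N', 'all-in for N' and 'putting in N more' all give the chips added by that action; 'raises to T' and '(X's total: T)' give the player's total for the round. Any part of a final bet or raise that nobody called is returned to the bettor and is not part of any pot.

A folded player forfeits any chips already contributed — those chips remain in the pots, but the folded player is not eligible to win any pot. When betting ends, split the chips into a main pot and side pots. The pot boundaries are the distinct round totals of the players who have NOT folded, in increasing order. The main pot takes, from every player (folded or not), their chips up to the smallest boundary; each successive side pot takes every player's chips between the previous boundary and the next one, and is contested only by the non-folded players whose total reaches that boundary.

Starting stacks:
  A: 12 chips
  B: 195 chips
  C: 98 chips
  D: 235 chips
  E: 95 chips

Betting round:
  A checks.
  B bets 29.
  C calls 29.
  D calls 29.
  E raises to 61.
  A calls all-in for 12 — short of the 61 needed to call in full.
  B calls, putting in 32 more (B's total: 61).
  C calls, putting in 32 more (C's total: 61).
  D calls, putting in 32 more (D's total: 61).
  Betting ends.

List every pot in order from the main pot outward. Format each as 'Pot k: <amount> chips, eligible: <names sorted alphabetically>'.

Pot 1: 60 chips, eligible: A, B, C, D, E
Pot 2: 196 chips, eligible: B, C, D, E

Derivation:
Contributions: A=12, B=61, C=61, D=61, E=61
Pot levels (distinct totals of non-folded players): 12, 61
Layer 1-12: 12 each from A, B, C, D, E = 12*5 = 60 chips; eligible A, B, C, D, E
Layer 13-61: 49 each from B, C, D, E = 49*4 = 196 chips; eligible B, C, D, E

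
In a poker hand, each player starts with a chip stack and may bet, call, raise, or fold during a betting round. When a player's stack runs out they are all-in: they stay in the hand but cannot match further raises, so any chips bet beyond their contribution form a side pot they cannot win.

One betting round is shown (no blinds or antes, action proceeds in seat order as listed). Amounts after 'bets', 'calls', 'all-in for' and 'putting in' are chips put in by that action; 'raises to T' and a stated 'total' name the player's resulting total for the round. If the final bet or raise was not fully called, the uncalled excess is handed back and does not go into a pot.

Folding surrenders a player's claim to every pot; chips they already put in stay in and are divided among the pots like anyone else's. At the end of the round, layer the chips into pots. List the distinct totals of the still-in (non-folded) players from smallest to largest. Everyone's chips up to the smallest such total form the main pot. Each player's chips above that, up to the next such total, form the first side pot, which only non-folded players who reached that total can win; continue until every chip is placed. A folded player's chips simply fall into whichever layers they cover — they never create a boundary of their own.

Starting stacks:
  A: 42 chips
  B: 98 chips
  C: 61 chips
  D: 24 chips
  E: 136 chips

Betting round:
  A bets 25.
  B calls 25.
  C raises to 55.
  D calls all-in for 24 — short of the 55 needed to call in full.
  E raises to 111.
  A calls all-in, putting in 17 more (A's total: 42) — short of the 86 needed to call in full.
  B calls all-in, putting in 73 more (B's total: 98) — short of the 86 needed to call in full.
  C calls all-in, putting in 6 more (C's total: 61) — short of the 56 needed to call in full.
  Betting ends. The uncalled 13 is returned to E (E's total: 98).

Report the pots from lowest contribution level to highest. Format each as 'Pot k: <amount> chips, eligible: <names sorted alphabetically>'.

Contributions (after 13 returned to E): A=42, B=98, C=61, D=24, E=98
Pot levels (distinct totals of non-folded players): 24, 42, 61, 98
Layer 1-24: 24 each from A, B, C, D, E = 24*5 = 120 chips; eligible A, B, C, D, E
Layer 25-42: 18 each from A, B, C, E = 18*4 = 72 chips; eligible A, B, C, E
Layer 43-61: 19 each from B, C, E = 19*3 = 57 chips; eligible B, C, E
Layer 62-98: 37 each from B, E = 37*2 = 74 chips; eligible B, E

Pot 1: 120 chips, eligible: A, B, C, D, E
Pot 2: 72 chips, eligible: A, B, C, E
Pot 3: 57 chips, eligible: B, C, E
Pot 4: 74 chips, eligible: B, E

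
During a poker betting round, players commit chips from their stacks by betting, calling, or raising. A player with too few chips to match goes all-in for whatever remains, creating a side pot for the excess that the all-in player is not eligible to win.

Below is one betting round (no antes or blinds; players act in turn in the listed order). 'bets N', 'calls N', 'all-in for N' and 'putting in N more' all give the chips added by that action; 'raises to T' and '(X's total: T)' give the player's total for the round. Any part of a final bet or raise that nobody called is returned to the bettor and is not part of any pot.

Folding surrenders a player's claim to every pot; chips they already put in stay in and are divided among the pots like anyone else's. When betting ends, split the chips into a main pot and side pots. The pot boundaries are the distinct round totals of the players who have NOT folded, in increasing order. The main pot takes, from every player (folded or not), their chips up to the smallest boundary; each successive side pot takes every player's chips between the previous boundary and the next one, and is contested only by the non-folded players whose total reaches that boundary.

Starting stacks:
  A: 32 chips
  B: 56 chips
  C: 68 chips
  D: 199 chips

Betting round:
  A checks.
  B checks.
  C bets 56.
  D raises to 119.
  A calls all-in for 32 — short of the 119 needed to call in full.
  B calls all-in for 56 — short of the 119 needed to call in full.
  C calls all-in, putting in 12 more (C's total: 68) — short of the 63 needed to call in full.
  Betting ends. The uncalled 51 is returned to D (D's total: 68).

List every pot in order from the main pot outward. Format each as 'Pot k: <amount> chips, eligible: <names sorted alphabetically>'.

Contributions (after 51 returned to D): A=32, B=56, C=68, D=68
Pot levels (distinct totals of non-folded players): 32, 56, 68
Layer 1-32: 32 each from A, B, C, D = 32*4 = 128 chips; eligible A, B, C, D
Layer 33-56: 24 each from B, C, D = 24*3 = 72 chips; eligible B, C, D
Layer 57-68: 12 each from C, D = 12*2 = 24 chips; eligible C, D

Pot 1: 128 chips, eligible: A, B, C, D
Pot 2: 72 chips, eligible: B, C, D
Pot 3: 24 chips, eligible: C, D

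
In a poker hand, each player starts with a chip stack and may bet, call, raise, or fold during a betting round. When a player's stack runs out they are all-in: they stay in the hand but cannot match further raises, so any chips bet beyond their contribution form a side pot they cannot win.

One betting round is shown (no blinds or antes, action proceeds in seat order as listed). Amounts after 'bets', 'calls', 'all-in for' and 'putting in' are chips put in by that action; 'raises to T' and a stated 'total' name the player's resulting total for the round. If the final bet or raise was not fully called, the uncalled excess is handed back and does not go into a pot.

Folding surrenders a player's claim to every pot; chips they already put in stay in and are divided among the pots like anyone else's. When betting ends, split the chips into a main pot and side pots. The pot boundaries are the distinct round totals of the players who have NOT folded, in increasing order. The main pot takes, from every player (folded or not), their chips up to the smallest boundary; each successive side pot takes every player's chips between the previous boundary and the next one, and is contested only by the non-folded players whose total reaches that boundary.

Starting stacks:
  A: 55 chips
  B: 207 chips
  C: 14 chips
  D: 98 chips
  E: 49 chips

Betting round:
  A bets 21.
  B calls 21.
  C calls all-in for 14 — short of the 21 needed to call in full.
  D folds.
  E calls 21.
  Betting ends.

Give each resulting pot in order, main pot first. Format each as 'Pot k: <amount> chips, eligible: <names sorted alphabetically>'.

Contributions: A=21, B=21, C=14, E=21
Folded: D
Pot levels (distinct totals of non-folded players): 14, 21
Layer 1-14: 14 each from A, B, C, E = 14*4 = 56 chips; eligible A, B, C, E
Layer 15-21: 7 each from A, B, E = 7*3 = 21 chips; eligible A, B, E

Pot 1: 56 chips, eligible: A, B, C, E
Pot 2: 21 chips, eligible: A, B, E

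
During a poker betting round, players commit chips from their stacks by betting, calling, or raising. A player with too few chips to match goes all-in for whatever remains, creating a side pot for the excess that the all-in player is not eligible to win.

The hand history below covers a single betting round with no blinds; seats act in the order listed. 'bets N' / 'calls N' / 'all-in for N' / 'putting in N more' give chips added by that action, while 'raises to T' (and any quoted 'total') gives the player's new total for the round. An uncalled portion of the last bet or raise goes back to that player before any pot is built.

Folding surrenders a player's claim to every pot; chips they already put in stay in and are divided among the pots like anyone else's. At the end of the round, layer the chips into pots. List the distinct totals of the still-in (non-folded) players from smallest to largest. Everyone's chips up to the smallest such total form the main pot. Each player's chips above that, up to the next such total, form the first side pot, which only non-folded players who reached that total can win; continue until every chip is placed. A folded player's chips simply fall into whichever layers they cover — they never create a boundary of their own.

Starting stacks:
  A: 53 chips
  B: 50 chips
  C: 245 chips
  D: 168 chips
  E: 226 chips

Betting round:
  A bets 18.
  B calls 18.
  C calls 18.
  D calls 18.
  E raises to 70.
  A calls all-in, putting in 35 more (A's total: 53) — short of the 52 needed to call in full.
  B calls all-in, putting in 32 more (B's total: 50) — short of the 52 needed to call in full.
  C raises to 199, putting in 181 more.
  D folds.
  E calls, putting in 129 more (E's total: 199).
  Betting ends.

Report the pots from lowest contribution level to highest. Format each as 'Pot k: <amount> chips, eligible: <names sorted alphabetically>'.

Contributions: A=53, B=50, C=199, D=18, E=199
Folded: D
Pot levels (distinct totals of non-folded players): 50, 53, 199
Layer 1-50: A 50 + B 50 + C 50 + D 18 + E 50 = 218 chips; eligible A, B, C, E
Layer 51-53: 3 each from A, C, E = 3*3 = 9 chips; eligible A, C, E
Layer 54-199: 146 each from C, E = 146*2 = 292 chips; eligible C, E

Pot 1: 218 chips, eligible: A, B, C, E
Pot 2: 9 chips, eligible: A, C, E
Pot 3: 292 chips, eligible: C, E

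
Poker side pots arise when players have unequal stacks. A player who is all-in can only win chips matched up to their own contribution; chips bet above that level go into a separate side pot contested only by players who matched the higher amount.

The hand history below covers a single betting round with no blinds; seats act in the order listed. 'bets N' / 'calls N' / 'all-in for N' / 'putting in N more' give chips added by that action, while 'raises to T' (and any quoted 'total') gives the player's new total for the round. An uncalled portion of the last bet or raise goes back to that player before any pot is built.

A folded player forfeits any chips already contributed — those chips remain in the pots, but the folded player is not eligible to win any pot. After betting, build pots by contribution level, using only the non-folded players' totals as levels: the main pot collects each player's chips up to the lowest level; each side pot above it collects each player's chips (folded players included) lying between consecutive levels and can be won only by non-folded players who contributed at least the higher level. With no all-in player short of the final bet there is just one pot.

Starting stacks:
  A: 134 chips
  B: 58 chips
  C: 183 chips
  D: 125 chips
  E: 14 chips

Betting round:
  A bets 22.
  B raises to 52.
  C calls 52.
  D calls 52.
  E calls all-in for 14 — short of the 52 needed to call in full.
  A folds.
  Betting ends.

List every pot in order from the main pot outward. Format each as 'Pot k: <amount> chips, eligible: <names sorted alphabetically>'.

Contributions: A=22, B=52, C=52, D=52, E=14
Folded: A
Pot levels (distinct totals of non-folded players): 14, 52
Layer 1-14: 14 each from A, B, C, D, E = 14*5 = 70 chips; eligible B, C, D, E
Layer 15-52: A 8 + B 38 + C 38 + D 38 = 122 chips; eligible B, C, D

Pot 1: 70 chips, eligible: B, C, D, E
Pot 2: 122 chips, eligible: B, C, D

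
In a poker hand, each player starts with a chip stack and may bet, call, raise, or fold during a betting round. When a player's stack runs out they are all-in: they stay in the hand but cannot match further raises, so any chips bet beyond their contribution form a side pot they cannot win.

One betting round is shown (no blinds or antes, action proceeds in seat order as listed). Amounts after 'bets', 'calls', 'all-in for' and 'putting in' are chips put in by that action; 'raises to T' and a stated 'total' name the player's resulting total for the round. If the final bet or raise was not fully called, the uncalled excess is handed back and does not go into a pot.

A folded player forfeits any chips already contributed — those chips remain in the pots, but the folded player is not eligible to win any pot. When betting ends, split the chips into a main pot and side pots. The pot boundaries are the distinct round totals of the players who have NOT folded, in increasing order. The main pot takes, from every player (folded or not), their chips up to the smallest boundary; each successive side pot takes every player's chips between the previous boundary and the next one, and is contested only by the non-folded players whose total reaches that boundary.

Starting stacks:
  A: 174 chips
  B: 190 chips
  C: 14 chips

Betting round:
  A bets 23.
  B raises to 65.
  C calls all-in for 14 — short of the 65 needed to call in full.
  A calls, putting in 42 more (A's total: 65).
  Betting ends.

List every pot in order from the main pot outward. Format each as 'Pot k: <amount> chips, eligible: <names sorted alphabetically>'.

Contributions: A=65, B=65, C=14
Pot levels (distinct totals of non-folded players): 14, 65
Layer 1-14: 14 each from A, B, C = 14*3 = 42 chips; eligible A, B, C
Layer 15-65: 51 each from A, B = 51*2 = 102 chips; eligible A, B

Pot 1: 42 chips, eligible: A, B, C
Pot 2: 102 chips, eligible: A, B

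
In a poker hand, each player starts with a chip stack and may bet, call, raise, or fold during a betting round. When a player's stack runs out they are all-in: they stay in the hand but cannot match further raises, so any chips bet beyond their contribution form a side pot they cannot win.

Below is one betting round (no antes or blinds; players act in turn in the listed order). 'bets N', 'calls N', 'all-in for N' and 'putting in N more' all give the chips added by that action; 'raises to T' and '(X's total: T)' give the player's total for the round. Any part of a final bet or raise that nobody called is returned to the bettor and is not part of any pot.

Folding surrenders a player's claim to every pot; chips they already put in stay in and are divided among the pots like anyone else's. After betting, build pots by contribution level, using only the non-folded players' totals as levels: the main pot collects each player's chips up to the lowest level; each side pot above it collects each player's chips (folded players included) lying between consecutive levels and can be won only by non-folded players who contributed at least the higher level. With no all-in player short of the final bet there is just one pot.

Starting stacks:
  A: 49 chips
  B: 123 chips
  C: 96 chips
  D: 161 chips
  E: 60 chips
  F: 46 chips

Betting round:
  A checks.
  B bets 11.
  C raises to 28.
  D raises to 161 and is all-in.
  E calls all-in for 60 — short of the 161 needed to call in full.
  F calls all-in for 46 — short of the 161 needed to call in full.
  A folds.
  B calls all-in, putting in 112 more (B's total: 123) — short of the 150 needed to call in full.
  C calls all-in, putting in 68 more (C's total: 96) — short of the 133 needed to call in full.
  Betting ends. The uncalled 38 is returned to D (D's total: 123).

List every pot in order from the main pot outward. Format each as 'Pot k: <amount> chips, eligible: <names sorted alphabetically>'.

Contributions (after 38 returned to D): B=123, C=96, D=123, E=60, F=46
Folded: A
Pot levels (distinct totals of non-folded players): 46, 60, 96, 123
Layer 1-46: 46 each from B, C, D, E, F = 46*5 = 230 chips; eligible B, C, D, E, F
Layer 47-60: 14 each from B, C, D, E = 14*4 = 56 chips; eligible B, C, D, E
Layer 61-96: 36 each from B, C, D = 36*3 = 108 chips; eligible B, C, D
Layer 97-123: 27 each from B, D = 27*2 = 54 chips; eligible B, D

Pot 1: 230 chips, eligible: B, C, D, E, F
Pot 2: 56 chips, eligible: B, C, D, E
Pot 3: 108 chips, eligible: B, C, D
Pot 4: 54 chips, eligible: B, D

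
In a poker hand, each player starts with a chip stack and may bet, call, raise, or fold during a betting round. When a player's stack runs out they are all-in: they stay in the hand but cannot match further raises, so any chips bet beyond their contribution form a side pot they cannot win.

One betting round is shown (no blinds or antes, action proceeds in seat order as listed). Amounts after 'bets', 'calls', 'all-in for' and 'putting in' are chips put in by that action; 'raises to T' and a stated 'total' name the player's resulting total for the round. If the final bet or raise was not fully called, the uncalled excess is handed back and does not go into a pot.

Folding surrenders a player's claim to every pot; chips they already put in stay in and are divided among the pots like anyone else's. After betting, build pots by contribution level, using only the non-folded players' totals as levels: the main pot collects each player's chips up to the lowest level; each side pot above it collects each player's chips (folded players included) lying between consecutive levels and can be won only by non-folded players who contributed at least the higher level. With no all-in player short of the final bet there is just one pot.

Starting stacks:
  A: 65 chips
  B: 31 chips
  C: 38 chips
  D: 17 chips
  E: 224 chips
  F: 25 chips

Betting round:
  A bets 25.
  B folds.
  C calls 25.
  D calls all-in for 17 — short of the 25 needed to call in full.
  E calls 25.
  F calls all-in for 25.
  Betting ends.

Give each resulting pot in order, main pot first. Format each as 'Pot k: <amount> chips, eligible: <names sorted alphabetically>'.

Pot 1: 85 chips, eligible: A, C, D, E, F
Pot 2: 32 chips, eligible: A, C, E, F

Derivation:
Contributions: A=25, C=25, D=17, E=25, F=25
Folded: B
Pot levels (distinct totals of non-folded players): 17, 25
Layer 1-17: 17 each from A, C, D, E, F = 17*5 = 85 chips; eligible A, C, D, E, F
Layer 18-25: 8 each from A, C, E, F = 8*4 = 32 chips; eligible A, C, E, F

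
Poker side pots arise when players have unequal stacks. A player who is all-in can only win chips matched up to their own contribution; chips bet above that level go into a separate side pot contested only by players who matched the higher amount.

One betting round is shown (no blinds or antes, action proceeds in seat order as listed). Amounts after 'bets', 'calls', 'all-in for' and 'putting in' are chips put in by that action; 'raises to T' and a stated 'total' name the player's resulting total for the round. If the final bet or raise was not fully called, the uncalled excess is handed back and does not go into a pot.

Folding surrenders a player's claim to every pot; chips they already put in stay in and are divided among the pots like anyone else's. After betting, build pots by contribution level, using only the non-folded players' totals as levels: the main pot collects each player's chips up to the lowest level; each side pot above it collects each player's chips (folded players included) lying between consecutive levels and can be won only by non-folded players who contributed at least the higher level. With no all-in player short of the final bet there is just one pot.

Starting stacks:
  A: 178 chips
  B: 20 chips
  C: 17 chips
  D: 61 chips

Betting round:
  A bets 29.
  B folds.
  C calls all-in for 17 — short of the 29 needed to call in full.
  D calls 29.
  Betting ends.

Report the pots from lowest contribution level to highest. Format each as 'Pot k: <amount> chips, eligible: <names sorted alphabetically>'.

Pot 1: 51 chips, eligible: A, C, D
Pot 2: 24 chips, eligible: A, D

Derivation:
Contributions: A=29, C=17, D=29
Folded: B
Pot levels (distinct totals of non-folded players): 17, 29
Layer 1-17: 17 each from A, C, D = 17*3 = 51 chips; eligible A, C, D
Layer 18-29: 12 each from A, D = 12*2 = 24 chips; eligible A, D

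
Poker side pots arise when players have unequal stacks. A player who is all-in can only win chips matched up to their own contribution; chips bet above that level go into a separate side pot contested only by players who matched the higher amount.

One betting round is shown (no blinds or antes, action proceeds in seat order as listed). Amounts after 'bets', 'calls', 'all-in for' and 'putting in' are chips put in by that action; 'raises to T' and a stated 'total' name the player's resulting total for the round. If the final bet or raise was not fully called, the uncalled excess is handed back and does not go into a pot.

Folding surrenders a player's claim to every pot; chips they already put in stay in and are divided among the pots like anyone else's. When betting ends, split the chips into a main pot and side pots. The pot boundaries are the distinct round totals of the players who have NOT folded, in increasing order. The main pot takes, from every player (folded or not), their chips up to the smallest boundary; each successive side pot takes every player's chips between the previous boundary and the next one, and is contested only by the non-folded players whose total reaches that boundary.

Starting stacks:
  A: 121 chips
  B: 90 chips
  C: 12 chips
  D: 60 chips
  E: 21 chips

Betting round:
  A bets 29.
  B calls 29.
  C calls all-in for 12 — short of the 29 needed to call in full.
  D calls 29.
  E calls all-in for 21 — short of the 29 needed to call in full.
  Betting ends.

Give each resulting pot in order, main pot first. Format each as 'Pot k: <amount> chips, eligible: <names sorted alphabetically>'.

Pot 1: 60 chips, eligible: A, B, C, D, E
Pot 2: 36 chips, eligible: A, B, D, E
Pot 3: 24 chips, eligible: A, B, D

Derivation:
Contributions: A=29, B=29, C=12, D=29, E=21
Pot levels (distinct totals of non-folded players): 12, 21, 29
Layer 1-12: 12 each from A, B, C, D, E = 12*5 = 60 chips; eligible A, B, C, D, E
Layer 13-21: 9 each from A, B, D, E = 9*4 = 36 chips; eligible A, B, D, E
Layer 22-29: 8 each from A, B, D = 8*3 = 24 chips; eligible A, B, D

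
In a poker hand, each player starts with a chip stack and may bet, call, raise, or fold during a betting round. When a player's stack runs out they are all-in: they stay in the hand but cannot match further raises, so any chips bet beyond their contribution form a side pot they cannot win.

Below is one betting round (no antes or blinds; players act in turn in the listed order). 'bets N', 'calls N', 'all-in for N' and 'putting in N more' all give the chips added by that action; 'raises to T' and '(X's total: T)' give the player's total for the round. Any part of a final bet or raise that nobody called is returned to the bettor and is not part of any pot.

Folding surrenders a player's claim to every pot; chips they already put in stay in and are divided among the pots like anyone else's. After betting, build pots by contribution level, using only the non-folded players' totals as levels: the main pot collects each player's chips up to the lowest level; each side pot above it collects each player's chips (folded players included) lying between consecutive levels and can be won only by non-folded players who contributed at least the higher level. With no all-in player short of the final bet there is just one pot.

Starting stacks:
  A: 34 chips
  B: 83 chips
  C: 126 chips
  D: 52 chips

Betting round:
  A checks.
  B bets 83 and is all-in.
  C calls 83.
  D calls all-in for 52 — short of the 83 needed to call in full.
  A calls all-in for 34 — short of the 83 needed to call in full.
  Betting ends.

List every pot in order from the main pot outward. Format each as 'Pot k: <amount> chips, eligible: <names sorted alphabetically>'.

Pot 1: 136 chips, eligible: A, B, C, D
Pot 2: 54 chips, eligible: B, C, D
Pot 3: 62 chips, eligible: B, C

Derivation:
Contributions: A=34, B=83, C=83, D=52
Pot levels (distinct totals of non-folded players): 34, 52, 83
Layer 1-34: 34 each from A, B, C, D = 34*4 = 136 chips; eligible A, B, C, D
Layer 35-52: 18 each from B, C, D = 18*3 = 54 chips; eligible B, C, D
Layer 53-83: 31 each from B, C = 31*2 = 62 chips; eligible B, C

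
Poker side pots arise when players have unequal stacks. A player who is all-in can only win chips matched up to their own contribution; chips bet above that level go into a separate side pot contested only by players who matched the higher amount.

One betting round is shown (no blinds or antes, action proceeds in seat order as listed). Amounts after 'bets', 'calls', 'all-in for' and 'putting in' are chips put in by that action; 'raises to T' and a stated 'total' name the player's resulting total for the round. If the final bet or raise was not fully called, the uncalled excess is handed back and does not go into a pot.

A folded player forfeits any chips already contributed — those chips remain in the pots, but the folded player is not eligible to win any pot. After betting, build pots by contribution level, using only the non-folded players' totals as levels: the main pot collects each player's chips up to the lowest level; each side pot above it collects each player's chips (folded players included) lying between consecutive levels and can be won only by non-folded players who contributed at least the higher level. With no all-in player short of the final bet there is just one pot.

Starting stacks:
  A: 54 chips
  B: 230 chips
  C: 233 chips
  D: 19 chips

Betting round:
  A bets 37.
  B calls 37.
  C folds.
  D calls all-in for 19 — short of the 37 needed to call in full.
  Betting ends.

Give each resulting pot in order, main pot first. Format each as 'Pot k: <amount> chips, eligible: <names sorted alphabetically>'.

Pot 1: 57 chips, eligible: A, B, D
Pot 2: 36 chips, eligible: A, B

Derivation:
Contributions: A=37, B=37, D=19
Folded: C
Pot levels (distinct totals of non-folded players): 19, 37
Layer 1-19: 19 each from A, B, D = 19*3 = 57 chips; eligible A, B, D
Layer 20-37: 18 each from A, B = 18*2 = 36 chips; eligible A, B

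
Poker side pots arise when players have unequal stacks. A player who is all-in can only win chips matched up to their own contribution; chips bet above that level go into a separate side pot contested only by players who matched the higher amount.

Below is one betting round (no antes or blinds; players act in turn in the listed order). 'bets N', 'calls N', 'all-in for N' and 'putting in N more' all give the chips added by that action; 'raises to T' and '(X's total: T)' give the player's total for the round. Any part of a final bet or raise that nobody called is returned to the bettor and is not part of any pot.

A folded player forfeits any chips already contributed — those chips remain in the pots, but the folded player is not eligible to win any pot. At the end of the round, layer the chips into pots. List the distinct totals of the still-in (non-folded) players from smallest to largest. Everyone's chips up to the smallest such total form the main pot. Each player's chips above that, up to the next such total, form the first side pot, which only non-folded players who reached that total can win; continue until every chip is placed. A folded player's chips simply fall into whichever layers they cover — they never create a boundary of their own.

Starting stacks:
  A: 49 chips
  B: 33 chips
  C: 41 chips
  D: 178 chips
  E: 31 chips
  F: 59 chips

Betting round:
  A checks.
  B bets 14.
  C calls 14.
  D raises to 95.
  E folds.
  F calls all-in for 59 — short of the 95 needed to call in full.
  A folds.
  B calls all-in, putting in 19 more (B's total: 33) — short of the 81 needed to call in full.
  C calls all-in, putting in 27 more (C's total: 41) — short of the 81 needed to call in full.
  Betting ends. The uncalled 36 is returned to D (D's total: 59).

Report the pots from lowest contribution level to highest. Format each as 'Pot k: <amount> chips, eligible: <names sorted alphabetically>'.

Pot 1: 132 chips, eligible: B, C, D, F
Pot 2: 24 chips, eligible: C, D, F
Pot 3: 36 chips, eligible: D, F

Derivation:
Contributions (after 36 returned to D): B=33, C=41, D=59, F=59
Folded: A, E
Pot levels (distinct totals of non-folded players): 33, 41, 59
Layer 1-33: 33 each from B, C, D, F = 33*4 = 132 chips; eligible B, C, D, F
Layer 34-41: 8 each from C, D, F = 8*3 = 24 chips; eligible C, D, F
Layer 42-59: 18 each from D, F = 18*2 = 36 chips; eligible D, F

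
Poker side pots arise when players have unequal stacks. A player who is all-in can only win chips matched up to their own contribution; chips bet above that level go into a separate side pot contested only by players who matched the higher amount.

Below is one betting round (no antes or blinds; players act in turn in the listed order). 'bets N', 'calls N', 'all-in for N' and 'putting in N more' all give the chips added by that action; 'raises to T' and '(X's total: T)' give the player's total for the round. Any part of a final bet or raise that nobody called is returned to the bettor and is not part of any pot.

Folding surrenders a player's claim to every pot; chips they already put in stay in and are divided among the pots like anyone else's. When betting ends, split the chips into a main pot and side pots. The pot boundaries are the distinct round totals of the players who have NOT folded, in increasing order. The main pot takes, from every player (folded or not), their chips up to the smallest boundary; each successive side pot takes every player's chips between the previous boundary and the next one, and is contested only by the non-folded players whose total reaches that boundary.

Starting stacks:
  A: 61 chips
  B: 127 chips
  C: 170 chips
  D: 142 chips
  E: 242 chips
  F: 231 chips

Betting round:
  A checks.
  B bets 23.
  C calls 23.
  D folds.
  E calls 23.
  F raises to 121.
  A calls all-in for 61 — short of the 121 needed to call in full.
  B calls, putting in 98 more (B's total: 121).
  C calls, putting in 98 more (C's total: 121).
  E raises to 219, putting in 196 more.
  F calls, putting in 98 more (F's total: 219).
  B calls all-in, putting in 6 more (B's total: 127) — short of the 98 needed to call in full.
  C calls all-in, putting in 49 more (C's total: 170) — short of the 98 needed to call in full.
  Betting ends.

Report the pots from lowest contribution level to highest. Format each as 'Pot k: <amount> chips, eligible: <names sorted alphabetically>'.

Contributions: A=61, B=127, C=170, E=219, F=219
Folded: D
Pot levels (distinct totals of non-folded players): 61, 127, 170, 219
Layer 1-61: 61 each from A, B, C, E, F = 61*5 = 305 chips; eligible A, B, C, E, F
Layer 62-127: 66 each from B, C, E, F = 66*4 = 264 chips; eligible B, C, E, F
Layer 128-170: 43 each from C, E, F = 43*3 = 129 chips; eligible C, E, F
Layer 171-219: 49 each from E, F = 49*2 = 98 chips; eligible E, F

Pot 1: 305 chips, eligible: A, B, C, E, F
Pot 2: 264 chips, eligible: B, C, E, F
Pot 3: 129 chips, eligible: C, E, F
Pot 4: 98 chips, eligible: E, F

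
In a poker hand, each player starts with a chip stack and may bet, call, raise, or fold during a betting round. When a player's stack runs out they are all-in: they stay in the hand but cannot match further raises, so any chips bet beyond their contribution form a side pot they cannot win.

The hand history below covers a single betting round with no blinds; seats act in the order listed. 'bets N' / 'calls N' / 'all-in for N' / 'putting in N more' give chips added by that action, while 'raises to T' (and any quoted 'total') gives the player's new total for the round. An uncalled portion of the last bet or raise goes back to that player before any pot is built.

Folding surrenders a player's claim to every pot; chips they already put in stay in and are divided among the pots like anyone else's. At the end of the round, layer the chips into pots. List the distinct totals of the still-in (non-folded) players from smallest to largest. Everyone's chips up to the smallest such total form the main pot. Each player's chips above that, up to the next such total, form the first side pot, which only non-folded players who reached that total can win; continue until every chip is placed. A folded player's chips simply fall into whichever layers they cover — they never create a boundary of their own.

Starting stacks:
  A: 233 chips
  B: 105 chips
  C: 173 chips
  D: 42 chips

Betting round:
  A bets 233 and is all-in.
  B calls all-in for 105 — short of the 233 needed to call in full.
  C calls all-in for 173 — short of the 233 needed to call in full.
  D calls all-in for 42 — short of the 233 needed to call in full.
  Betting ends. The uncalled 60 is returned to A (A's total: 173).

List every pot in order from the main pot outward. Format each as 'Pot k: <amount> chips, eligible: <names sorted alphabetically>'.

Pot 1: 168 chips, eligible: A, B, C, D
Pot 2: 189 chips, eligible: A, B, C
Pot 3: 136 chips, eligible: A, C

Derivation:
Contributions (after 60 returned to A): A=173, B=105, C=173, D=42
Pot levels (distinct totals of non-folded players): 42, 105, 173
Layer 1-42: 42 each from A, B, C, D = 42*4 = 168 chips; eligible A, B, C, D
Layer 43-105: 63 each from A, B, C = 63*3 = 189 chips; eligible A, B, C
Layer 106-173: 68 each from A, C = 68*2 = 136 chips; eligible A, C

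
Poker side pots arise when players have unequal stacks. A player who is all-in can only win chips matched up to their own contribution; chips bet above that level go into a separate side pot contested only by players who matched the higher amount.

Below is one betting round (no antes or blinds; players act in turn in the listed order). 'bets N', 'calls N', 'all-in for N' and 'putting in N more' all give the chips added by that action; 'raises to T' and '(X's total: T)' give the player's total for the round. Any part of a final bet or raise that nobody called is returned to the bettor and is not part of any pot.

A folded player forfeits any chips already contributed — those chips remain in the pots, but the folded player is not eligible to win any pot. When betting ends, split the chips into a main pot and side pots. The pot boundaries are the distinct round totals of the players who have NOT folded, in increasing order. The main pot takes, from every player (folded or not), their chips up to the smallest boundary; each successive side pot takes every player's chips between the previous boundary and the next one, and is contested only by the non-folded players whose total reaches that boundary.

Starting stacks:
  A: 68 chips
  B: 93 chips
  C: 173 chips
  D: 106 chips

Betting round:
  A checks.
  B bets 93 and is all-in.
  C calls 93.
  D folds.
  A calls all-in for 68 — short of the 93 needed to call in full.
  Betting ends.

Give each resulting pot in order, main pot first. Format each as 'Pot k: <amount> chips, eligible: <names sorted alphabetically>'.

Pot 1: 204 chips, eligible: A, B, C
Pot 2: 50 chips, eligible: B, C

Derivation:
Contributions: A=68, B=93, C=93
Folded: D
Pot levels (distinct totals of non-folded players): 68, 93
Layer 1-68: 68 each from A, B, C = 68*3 = 204 chips; eligible A, B, C
Layer 69-93: 25 each from B, C = 25*2 = 50 chips; eligible B, C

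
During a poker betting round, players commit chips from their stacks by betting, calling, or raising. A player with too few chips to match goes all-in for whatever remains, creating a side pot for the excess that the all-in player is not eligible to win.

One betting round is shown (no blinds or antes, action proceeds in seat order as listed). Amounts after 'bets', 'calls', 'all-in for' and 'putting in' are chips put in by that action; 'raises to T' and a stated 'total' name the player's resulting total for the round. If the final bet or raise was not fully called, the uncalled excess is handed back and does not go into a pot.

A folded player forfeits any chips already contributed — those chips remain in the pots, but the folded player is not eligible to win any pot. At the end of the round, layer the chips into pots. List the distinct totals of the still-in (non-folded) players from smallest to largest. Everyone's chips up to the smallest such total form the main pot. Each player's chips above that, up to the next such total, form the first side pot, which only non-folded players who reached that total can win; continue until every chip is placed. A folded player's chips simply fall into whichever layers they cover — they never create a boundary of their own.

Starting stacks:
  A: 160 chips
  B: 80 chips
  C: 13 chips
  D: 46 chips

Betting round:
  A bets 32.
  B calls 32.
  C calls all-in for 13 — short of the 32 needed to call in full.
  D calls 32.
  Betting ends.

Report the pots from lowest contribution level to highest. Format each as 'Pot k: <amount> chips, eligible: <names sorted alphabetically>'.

Pot 1: 52 chips, eligible: A, B, C, D
Pot 2: 57 chips, eligible: A, B, D

Derivation:
Contributions: A=32, B=32, C=13, D=32
Pot levels (distinct totals of non-folded players): 13, 32
Layer 1-13: 13 each from A, B, C, D = 13*4 = 52 chips; eligible A, B, C, D
Layer 14-32: 19 each from A, B, D = 19*3 = 57 chips; eligible A, B, D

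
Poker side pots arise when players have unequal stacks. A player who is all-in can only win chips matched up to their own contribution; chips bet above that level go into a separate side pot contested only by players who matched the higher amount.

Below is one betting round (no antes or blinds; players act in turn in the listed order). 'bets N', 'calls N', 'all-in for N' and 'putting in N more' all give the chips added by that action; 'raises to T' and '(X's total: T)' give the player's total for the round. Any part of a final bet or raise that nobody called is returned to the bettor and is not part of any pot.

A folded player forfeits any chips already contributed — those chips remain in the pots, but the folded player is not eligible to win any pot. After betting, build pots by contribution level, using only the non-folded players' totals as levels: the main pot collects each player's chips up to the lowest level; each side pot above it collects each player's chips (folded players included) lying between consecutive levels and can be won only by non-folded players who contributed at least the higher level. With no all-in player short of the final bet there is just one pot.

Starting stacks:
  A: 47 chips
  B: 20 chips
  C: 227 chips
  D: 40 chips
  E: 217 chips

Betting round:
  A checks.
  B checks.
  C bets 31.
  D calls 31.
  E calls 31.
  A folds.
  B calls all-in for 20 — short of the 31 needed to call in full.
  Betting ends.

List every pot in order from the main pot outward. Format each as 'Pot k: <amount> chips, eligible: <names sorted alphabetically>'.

Pot 1: 80 chips, eligible: B, C, D, E
Pot 2: 33 chips, eligible: C, D, E

Derivation:
Contributions: B=20, C=31, D=31, E=31
Folded: A
Pot levels (distinct totals of non-folded players): 20, 31
Layer 1-20: 20 each from B, C, D, E = 20*4 = 80 chips; eligible B, C, D, E
Layer 21-31: 11 each from C, D, E = 11*3 = 33 chips; eligible C, D, E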